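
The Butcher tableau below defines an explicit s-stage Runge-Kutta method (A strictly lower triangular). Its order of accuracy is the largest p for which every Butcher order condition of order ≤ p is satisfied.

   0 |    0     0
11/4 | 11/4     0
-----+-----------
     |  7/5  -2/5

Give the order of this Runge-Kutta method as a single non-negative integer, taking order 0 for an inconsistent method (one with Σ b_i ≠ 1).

b = (7/5, -2/5)
c = (0, 11/4)
Σ b_i: 7/5·1 + (-2/5)·1 = 1 ✓
b·c: (-2/5)·11/4 = -11/10 ≠ 1/2 ⇒ order 1.

1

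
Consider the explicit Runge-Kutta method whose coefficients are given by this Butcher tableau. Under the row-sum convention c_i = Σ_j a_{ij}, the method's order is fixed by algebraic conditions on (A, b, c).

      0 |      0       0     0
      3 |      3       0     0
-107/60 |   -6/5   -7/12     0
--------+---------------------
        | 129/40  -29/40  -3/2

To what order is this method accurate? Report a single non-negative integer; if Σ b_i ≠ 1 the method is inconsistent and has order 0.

b = (129/40, -29/40, -3/2)
c = (0, 3, -107/60)
Ac = (0, 0, -7/4)
Σ b_i: 129/40·1 + (-29/40)·1 + (-3/2)·1 = 1 ✓
b·c: (-29/40)·3 + (-3/2)·(-107/60) = 1/2 ✓
b·c²: (-29/40)·9 + (-3/2)·11449/3600 = -27109/2400 ≠ 1/3 ⇒ order 2.
b·Ac: (-3/2)·(-7/4) = 21/8 ≠ 1/6

2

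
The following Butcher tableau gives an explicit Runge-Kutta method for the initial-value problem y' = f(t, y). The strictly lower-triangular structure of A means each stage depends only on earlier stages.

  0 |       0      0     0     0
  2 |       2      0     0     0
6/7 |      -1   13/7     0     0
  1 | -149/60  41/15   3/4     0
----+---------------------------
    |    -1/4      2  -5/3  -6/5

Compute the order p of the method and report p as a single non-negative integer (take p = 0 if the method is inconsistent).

b = (-1/4, 2, -5/3, -6/5)
c = (0, 2, 6/7, 1)
Ac = (0, 0, 26/7, 1283/210)
Σ b_i: (-1/4)·1 + 2·1 + (-5/3)·1 + (-6/5)·1 = -67/60 ≠ 1 ⇒ order 0.

0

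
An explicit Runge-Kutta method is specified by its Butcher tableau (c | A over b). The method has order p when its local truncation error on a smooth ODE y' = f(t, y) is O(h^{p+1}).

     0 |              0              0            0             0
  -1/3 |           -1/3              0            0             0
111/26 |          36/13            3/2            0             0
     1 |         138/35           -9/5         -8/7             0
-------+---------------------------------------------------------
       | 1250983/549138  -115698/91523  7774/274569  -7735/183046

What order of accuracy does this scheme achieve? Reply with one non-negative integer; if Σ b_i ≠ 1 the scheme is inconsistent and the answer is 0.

b = (1250983/549138, -115698/91523, 7774/274569, -7735/183046)
c = (0, -1/3, 111/26, 1)
Ac = (0, 0, -1/2, -1947/455)
Σ b_i: 1250983/549138·1 + (-115698/91523)·1 + 7774/274569·1 + (-7735/183046)·1 = 1 ✓
b·c: (-115698/91523)·(-1/3) + 7774/274569·111/26 + (-7735/183046)·1 = 1/2 ✓
b·c²: (-115698/91523)·1/9 + 7774/274569·12321/676 + (-7735/183046)·1 = 1/3 ✓
b·Ac: 7774/274569·(-1/2) + (-7735/183046)·(-1947/455) = 1/6 ✓
b·c³: (-115698/91523)·(-1/27) + 7774/274569·1367631/17576 + (-7735/183046)·1 = 94561981/42832764 ≠ 1/4 ⇒ order 3.
b·(c∘Ac): 7774/274569·(-111/52) + (-7735/183046)·(-1947/455) = 11018/91523 ≠ 1/8
b·Ac²: 7774/274569·1/6 + (-7735/183046)·(-124393/5915) = 19133191/21416382 ≠ 1/12
b·A²c: (-7735/183046)·4/7 = -2210/91523 ≠ 1/24

3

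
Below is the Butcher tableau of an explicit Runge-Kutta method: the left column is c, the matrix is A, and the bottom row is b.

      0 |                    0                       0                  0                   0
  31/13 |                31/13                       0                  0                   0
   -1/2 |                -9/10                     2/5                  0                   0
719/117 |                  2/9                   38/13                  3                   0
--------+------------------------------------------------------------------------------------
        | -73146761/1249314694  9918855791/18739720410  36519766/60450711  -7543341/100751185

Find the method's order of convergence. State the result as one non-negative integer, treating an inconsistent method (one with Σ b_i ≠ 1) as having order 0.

b = (-73146761/1249314694, 9918855791/18739720410, 36519766/60450711, -7543341/100751185)
c = (0, 31/13, -1/2, 719/117)
Ac = (0, 0, 62/65, 1849/338)
Σ b_i: (-73146761/1249314694)·1 + 9918855791/18739720410·1 + 36519766/60450711·1 + (-7543341/100751185)·1 = 1 ✓
b·c: 9918855791/18739720410·31/13 + 36519766/60450711·(-1/2) + (-7543341/100751185)·719/117 = 1/2 ✓
b·c²: 9918855791/18739720410·961/169 + 36519766/60450711·1/4 + (-7543341/100751185)·516961/13689 = 1/3 ✓
b·Ac: 36519766/60450711·62/65 + (-7543341/100751185)·1849/338 = 1/6 ✓
b·c³: 9918855791/18739720410·29791/2197 + 36519766/60450711·(-1/8) + (-7543341/100751185)·371694959/1601613 = -3778613950481/367782125724 ≠ 1/4 ⇒ order 3.
b·(c∘Ac): 36519766/60450711·(-31/65) + (-7543341/100751185)·1329431/39546 = -57314429197/20432340318 ≠ 1/8
b·Ac²: 36519766/60450711·1922/845 + (-7543341/100751185)·152663/8788 = 230963659/3143436972 ≠ 1/12
b·A²c: (-7543341/100751185)·186/65 = -107927802/503755925 ≠ 1/24

3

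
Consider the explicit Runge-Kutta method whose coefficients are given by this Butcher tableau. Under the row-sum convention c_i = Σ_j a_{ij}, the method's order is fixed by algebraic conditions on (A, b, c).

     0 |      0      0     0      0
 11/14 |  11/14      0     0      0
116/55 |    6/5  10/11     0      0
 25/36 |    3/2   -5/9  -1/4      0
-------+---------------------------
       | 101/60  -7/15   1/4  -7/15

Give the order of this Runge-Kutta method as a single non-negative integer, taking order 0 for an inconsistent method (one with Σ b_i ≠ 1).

b = (101/60, -7/15, 1/4, -7/15)
c = (0, 11/14, 116/55, 25/36)
Ac = (0, 0, 5/7, -6679/6930)
Σ b_i: 101/60·1 + (-7/15)·1 + 1/4·1 + (-7/15)·1 = 1 ✓
b·c: (-7/15)·11/14 + 1/4·116/55 + (-7/15)·25/36 = -971/5940 ≠ 1/2 ⇒ order 1.

1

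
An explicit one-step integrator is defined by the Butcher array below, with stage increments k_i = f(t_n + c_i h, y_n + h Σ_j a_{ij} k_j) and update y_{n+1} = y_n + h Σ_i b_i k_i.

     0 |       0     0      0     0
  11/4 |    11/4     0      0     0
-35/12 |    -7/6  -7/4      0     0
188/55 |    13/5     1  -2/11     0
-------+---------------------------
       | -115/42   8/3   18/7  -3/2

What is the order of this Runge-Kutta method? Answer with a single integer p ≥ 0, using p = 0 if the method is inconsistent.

b = (-115/42, 8/3, 18/7, -3/2)
c = (0, 11/4, -35/12, 188/55)
Ac = (0, 0, -77/16, 433/132)
Σ b_i: (-115/42)·1 + 8/3·1 + 18/7·1 + (-3/2)·1 = 1 ✓
b·c: 8/3·11/4 + 18/7·(-35/12) + (-3/2)·188/55 = -1747/330 ≠ 1/2 ⇒ order 1.

1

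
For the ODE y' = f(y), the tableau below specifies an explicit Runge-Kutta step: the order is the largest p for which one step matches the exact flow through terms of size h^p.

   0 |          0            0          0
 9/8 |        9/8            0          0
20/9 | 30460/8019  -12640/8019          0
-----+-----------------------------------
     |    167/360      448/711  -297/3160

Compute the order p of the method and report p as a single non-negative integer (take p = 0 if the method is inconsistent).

b = (167/360, 448/711, -297/3160)
c = (0, 9/8, 20/9)
Ac = (0, 0, -1580/891)
Σ b_i: 167/360·1 + 448/711·1 + (-297/3160)·1 = 1 ✓
b·c: 448/711·9/8 + (-297/3160)·20/9 = 1/2 ✓
b·c²: 448/711·81/64 + (-297/3160)·400/81 = 1/3 ✓
b·Ac: (-297/3160)·(-1580/891) = 1/6 ✓; 3 stages ⇒ order 3.

3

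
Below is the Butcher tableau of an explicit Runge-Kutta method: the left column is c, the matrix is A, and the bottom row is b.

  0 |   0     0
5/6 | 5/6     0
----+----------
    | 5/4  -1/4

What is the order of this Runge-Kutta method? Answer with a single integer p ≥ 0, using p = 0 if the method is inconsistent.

1

b = (5/4, -1/4)
c = (0, 5/6)
Σ b_i: 5/4·1 + (-1/4)·1 = 1 ✓
b·c: (-1/4)·5/6 = -5/24 ≠ 1/2 ⇒ order 1.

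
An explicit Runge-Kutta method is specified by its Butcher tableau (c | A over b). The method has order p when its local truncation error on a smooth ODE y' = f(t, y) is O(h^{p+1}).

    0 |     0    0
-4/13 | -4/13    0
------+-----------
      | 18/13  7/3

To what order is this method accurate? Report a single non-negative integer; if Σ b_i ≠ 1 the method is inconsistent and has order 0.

b = (18/13, 7/3)
c = (0, -4/13)
Σ b_i: 18/13·1 + 7/3·1 = 145/39 ≠ 1 ⇒ order 0.

0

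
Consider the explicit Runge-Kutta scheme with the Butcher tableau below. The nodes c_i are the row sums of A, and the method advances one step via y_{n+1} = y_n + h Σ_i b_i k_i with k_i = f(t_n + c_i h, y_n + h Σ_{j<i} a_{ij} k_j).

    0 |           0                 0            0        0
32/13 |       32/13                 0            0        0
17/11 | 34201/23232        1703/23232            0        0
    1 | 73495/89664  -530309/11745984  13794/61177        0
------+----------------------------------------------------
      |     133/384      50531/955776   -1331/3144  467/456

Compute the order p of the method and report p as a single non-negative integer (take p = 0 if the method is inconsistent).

b = (133/384, 50531/955776, -1331/3144, 467/456)
c = (0, 32/13, 17/11, 1)
Ac = (0, 0, 131/726, 665/2802)
Σ b_i: 133/384·1 + 50531/955776·1 + (-1331/3144)·1 + 467/456·1 = 1 ✓
b·c: 50531/955776·32/13 + (-1331/3144)·17/11 + 467/456·1 = 1/2 ✓
b·c²: 50531/955776·1024/169 + (-1331/3144)·289/121 + 467/456·1 = 1/3 ✓
b·Ac: (-1331/3144)·131/726 + 467/456·665/2802 = 1/6 ✓
b·c³: 50531/955776·32768/2197 + (-1331/3144)·4913/1331 + 467/456·1 = 1/4 ✓
b·(c∘Ac): (-1331/3144)·2227/7986 + 467/456·665/2802 = 1/8 ✓
b·Ac²: (-1331/3144)·2096/4719 + 467/456·4826/18213 = 1/12 ✓
b·A²c: 467/456·19/467 = 1/24 ✓; 4 stages ⇒ order 4.

4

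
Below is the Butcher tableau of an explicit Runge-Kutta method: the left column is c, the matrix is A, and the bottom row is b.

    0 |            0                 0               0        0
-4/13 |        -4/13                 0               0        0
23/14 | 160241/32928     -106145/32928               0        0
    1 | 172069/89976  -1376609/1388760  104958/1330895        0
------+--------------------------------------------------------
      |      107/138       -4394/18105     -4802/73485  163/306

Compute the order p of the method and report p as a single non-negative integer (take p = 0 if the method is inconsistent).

b = (107/138, -4394/18105, -4802/73485, 163/306)
c = (0, -4/13, 23/14, 1)
Ac = (0, 0, 8165/8232, 425/978)
Σ b_i: 107/138·1 + (-4394/18105)·1 + (-4802/73485)·1 + 163/306·1 = 1 ✓
b·c: (-4394/18105)·(-4/13) + (-4802/73485)·23/14 + 163/306·1 = 1/2 ✓
b·c²: (-4394/18105)·16/169 + (-4802/73485)·529/196 + 163/306·1 = 1/3 ✓
b·Ac: (-4802/73485)·8165/8232 + 163/306·425/978 = 1/6 ✓
b·c³: (-4394/18105)·(-64/2197) + (-4802/73485)·12167/2744 + 163/306·1 = 1/4 ✓
b·(c∘Ac): (-4802/73485)·187795/115248 + 163/306·425/978 = 1/8 ✓
b·Ac²: (-4802/73485)·(-8165/26754) + 163/306·1513/12714 = 1/12 ✓
b·A²c: 163/306·51/652 = 1/24 ✓; 4 stages ⇒ order 4.

4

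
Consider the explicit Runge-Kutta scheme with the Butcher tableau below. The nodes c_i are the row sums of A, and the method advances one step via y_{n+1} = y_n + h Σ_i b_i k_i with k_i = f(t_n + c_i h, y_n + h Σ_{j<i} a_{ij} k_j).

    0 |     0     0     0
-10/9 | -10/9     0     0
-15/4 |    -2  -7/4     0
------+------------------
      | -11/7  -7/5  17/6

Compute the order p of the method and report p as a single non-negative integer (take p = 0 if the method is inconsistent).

b = (-11/7, -7/5, 17/6)
c = (0, -10/9, -15/4)
Ac = (0, 0, 35/18)
Σ b_i: (-11/7)·1 + (-7/5)·1 + 17/6·1 = -29/210 ≠ 1 ⇒ order 0.

0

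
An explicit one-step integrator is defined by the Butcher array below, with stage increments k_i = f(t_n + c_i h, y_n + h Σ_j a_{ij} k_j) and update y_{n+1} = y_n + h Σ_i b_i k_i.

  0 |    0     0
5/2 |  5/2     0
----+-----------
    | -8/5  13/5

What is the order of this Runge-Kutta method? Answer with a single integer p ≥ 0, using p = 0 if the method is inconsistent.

b = (-8/5, 13/5)
c = (0, 5/2)
Σ b_i: (-8/5)·1 + 13/5·1 = 1 ✓
b·c: 13/5·5/2 = 13/2 ≠ 1/2 ⇒ order 1.

1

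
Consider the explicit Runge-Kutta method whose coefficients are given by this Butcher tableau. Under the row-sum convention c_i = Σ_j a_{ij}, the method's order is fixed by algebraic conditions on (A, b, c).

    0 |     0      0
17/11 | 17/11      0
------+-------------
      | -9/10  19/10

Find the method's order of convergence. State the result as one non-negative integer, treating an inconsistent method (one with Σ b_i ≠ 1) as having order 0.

b = (-9/10, 19/10)
c = (0, 17/11)
Σ b_i: (-9/10)·1 + 19/10·1 = 1 ✓
b·c: 19/10·17/11 = 323/110 ≠ 1/2 ⇒ order 1.

1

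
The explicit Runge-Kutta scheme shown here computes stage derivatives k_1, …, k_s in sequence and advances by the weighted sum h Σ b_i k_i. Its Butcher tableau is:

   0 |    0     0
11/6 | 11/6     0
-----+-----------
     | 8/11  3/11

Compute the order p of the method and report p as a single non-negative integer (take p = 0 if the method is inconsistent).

b = (8/11, 3/11)
c = (0, 11/6)
Σ b_i: 8/11·1 + 3/11·1 = 1 ✓
b·c: 3/11·11/6 = 1/2 ✓; 2 stages ⇒ order 2.

2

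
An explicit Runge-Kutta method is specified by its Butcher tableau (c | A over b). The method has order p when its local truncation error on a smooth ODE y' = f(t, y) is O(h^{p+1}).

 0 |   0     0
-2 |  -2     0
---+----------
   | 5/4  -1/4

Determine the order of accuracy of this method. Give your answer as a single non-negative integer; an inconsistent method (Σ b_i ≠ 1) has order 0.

b = (5/4, -1/4)
c = (0, -2)
Σ b_i: 5/4·1 + (-1/4)·1 = 1 ✓
b·c: (-1/4)·(-2) = 1/2 ✓; 2 stages ⇒ order 2.

2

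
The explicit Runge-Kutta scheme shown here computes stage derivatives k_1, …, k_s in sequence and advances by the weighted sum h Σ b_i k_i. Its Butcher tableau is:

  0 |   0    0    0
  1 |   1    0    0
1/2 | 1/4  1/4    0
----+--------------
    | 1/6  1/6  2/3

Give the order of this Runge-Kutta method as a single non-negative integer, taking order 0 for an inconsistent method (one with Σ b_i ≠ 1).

3

b = (1/6, 1/6, 2/3)
c = (0, 1, 1/2)
Ac = (0, 0, 1/4)
Σ b_i: 1/6·1 + 1/6·1 + 2/3·1 = 1 ✓
b·c: 1/6·1 + 2/3·1/2 = 1/2 ✓
b·c²: 1/6·1 + 2/3·1/4 = 1/3 ✓
b·Ac: 2/3·1/4 = 1/6 ✓; 3 stages ⇒ order 3.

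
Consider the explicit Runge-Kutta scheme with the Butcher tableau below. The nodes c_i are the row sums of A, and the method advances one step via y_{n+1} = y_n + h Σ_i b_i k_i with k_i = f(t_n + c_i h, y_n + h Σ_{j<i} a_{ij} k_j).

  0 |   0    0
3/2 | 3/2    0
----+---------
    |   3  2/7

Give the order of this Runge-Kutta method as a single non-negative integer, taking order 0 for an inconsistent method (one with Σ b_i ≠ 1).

0

b = (3, 2/7)
c = (0, 3/2)
Σ b_i: 3·1 + 2/7·1 = 23/7 ≠ 1 ⇒ order 0.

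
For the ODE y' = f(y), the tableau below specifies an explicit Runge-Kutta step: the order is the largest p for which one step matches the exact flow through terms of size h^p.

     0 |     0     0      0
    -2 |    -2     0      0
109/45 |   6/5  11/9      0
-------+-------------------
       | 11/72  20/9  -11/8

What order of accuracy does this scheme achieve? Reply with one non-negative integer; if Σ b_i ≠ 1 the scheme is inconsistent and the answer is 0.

1

b = (11/72, 20/9, -11/8)
c = (0, -2, 109/45)
Ac = (0, 0, -22/9)
Σ b_i: 11/72·1 + 20/9·1 + (-11/8)·1 = 1 ✓
b·c: 20/9·(-2) + (-11/8)·109/45 = -311/40 ≠ 1/2 ⇒ order 1.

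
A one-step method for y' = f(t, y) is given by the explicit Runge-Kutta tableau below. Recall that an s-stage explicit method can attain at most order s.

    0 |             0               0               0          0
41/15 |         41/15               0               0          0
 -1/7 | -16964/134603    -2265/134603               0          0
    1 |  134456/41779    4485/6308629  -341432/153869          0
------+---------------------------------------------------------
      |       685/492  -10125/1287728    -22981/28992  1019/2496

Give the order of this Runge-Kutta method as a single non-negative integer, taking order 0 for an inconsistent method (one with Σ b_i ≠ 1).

b = (685/492, -10125/1287728, -22981/28992, 1019/2496)
c = (0, 41/15, -1/7, 1)
Ac = (0, 0, -151/3283, 325/1019)
Σ b_i: 685/492·1 + (-10125/1287728)·1 + (-22981/28992)·1 + 1019/2496·1 = 1 ✓
b·c: (-10125/1287728)·41/15 + (-22981/28992)·(-1/7) + 1019/2496·1 = 1/2 ✓
b·c²: (-10125/1287728)·1681/225 + (-22981/28992)·1/49 + 1019/2496·1 = 1/3 ✓
b·Ac: (-22981/28992)·(-151/3283) + 1019/2496·325/1019 = 1/6 ✓
b·c³: (-10125/1287728)·68921/3375 + (-22981/28992)·(-1/343) + 1019/2496·1 = 1/4 ✓
b·(c∘Ac): (-22981/28992)·151/22981 + 1019/2496·325/1019 = 1/8 ✓
b·Ac²: (-22981/28992)·(-6191/49245) + 1019/2496·(-611/15285) = 1/12 ✓
b·A²c: 1019/2496·104/1019 = 1/24 ✓; 4 stages ⇒ order 4.

4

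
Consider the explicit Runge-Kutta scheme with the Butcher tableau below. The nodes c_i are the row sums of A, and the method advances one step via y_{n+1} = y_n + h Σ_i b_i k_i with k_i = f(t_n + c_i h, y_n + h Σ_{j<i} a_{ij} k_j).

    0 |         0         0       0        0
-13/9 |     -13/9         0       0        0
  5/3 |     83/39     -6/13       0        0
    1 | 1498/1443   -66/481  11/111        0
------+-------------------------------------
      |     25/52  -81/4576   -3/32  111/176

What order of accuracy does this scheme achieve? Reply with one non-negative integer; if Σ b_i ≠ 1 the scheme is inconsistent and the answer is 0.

4

b = (25/52, -81/4576, -3/32, 111/176)
c = (0, -13/9, 5/3, 1)
Ac = (0, 0, 2/3, 121/333)
Σ b_i: 25/52·1 + (-81/4576)·1 + (-3/32)·1 + 111/176·1 = 1 ✓
b·c: (-81/4576)·(-13/9) + (-3/32)·5/3 + 111/176·1 = 1/2 ✓
b·c²: (-81/4576)·169/81 + (-3/32)·25/9 + 111/176·1 = 1/3 ✓
b·Ac: (-3/32)·2/3 + 111/176·121/333 = 1/6 ✓
b·c³: (-81/4576)·(-2197/729) + (-3/32)·125/27 + 111/176·1 = 1/4 ✓
b·(c∘Ac): (-3/32)·10/9 + 111/176·121/333 = 1/8 ✓
b·Ac²: (-3/32)·(-26/27) + 111/176·(-11/999) = 1/12 ✓
b·A²c: 111/176·22/333 = 1/24 ✓; 4 stages ⇒ order 4.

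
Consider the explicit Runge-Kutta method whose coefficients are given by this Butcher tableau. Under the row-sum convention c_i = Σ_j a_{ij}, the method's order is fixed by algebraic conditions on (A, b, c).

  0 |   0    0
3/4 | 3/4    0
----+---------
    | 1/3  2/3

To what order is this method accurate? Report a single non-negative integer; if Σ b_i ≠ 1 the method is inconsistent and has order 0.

b = (1/3, 2/3)
c = (0, 3/4)
Σ b_i: 1/3·1 + 2/3·1 = 1 ✓
b·c: 2/3·3/4 = 1/2 ✓; 2 stages ⇒ order 2.

2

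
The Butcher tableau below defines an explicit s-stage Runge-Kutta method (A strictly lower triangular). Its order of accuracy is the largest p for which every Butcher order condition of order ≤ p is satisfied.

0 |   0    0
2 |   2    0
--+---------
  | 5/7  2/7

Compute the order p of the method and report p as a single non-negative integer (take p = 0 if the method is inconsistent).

1

b = (5/7, 2/7)
c = (0, 2)
Σ b_i: 5/7·1 + 2/7·1 = 1 ✓
b·c: 2/7·2 = 4/7 ≠ 1/2 ⇒ order 1.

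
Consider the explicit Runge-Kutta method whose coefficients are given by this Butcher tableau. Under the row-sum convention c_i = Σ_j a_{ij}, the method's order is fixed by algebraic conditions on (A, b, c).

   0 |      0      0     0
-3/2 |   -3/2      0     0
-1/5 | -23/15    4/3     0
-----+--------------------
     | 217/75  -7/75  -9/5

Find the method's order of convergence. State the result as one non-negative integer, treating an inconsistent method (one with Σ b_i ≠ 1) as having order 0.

b = (217/75, -7/75, -9/5)
c = (0, -3/2, -1/5)
Ac = (0, 0, -2)
Σ b_i: 217/75·1 + (-7/75)·1 + (-9/5)·1 = 1 ✓
b·c: (-7/75)·(-3/2) + (-9/5)·(-1/5) = 1/2 ✓
b·c²: (-7/75)·9/4 + (-9/5)·1/25 = -141/500 ≠ 1/3 ⇒ order 2.
b·Ac: (-9/5)·(-2) = 18/5 ≠ 1/6

2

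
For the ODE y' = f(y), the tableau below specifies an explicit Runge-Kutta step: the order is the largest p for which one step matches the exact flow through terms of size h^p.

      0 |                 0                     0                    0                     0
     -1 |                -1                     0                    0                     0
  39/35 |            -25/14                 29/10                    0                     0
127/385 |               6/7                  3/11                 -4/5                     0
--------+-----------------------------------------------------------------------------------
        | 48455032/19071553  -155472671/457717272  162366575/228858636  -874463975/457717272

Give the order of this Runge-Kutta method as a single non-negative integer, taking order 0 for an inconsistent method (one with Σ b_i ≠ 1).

3

b = (48455032/19071553, -155472671/457717272, 162366575/228858636, -874463975/457717272)
c = (0, -1, 39/35, 127/385)
Ac = (0, 0, -29/10, -2241/1925)
Σ b_i: 48455032/19071553·1 + (-155472671/457717272)·1 + 162366575/228858636·1 + (-874463975/457717272)·1 = 1 ✓
b·c: (-155472671/457717272)·(-1) + 162366575/228858636·39/35 + (-874463975/457717272)·127/385 = 1/2 ✓
b·c²: (-155472671/457717272)·1 + 162366575/228858636·1521/1225 + (-874463975/457717272)·16129/148225 = 1/3 ✓
b·Ac: 162366575/228858636·(-29/10) + (-874463975/457717272)·(-2241/1925) = 1/6 ✓
b·c³: (-155472671/457717272)·(-1) + 162366575/228858636·59319/42875 + (-874463975/457717272)·2048383/57066625 = 128767851763/102795670670 ≠ 1/4 ⇒ order 3.
b·(c∘Ac): 162366575/228858636·(-1131/350) + (-874463975/457717272)·(-284607/741125) = -4162317331/2670017420 ≠ 1/8
b·Ac²: 162366575/228858636·29/10 + (-874463975/457717272)·(-48549/67375) = 13753655827/4005026130 ≠ 1/12
b·A²c: (-874463975/457717272)·58/25 = -1014378211/228858636 ≠ 1/24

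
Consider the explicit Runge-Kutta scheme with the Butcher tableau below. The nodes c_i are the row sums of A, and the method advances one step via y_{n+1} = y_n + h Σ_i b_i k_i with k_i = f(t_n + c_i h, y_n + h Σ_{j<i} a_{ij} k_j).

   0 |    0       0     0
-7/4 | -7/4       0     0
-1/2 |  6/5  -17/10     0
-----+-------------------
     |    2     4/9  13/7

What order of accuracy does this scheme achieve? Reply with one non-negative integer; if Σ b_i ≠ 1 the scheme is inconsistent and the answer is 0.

0

b = (2, 4/9, 13/7)
c = (0, -7/4, -1/2)
Ac = (0, 0, 119/40)
Σ b_i: 2·1 + 4/9·1 + 13/7·1 = 271/63 ≠ 1 ⇒ order 0.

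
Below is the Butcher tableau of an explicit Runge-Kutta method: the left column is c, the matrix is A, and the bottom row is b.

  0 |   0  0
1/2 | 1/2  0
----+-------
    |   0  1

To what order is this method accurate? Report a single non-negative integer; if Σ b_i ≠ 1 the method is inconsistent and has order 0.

2

b = (0, 1)
c = (0, 1/2)
Σ b_i: 1·1 = 1 ✓
b·c: 1·1/2 = 1/2 ✓; 2 stages ⇒ order 2.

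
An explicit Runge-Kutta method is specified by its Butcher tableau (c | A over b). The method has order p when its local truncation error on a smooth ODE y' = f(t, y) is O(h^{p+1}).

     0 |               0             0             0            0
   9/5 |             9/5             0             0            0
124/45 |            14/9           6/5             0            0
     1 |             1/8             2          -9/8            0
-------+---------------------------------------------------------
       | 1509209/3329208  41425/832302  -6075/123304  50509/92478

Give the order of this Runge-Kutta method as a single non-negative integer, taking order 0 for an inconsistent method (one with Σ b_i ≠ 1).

b = (1509209/3329208, 41425/832302, -6075/123304, 50509/92478)
c = (0, 9/5, 124/45, 1)
Ac = (0, 0, 54/25, 1/2)
Σ b_i: 1509209/3329208·1 + 41425/832302·1 + (-6075/123304)·1 + 50509/92478·1 = 1 ✓
b·c: 41425/832302·9/5 + (-6075/123304)·124/45 + 50509/92478·1 = 1/2 ✓
b·c²: 41425/832302·81/25 + (-6075/123304)·15376/2025 + 50509/92478·1 = 1/3 ✓
b·Ac: (-6075/123304)·54/25 + 50509/92478·1/2 = 1/6 ✓
b·c³: 41425/832302·729/125 + (-6075/123304)·1906624/91125 + 50509/92478·1 = -44947/231195 ≠ 1/4 ⇒ order 3.
b·(c∘Ac): (-6075/123304)·744/125 + 50509/92478·1/2 = -18643/924780 ≠ 1/8
b·Ac²: (-6075/123304)·486/125 + 50509/92478·(-464/225) = -54843967/41615100 ≠ 1/12
b·A²c: 50509/92478·(-243/100) = -4091229/3082600 ≠ 1/24

3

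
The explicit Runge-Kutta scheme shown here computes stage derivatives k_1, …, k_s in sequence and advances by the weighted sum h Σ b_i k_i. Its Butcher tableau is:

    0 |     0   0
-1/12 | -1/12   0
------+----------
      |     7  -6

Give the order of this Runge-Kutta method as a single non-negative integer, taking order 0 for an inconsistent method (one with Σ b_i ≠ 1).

2

b = (7, -6)
c = (0, -1/12)
Σ b_i: 7·1 + (-6)·1 = 1 ✓
b·c: (-6)·(-1/12) = 1/2 ✓; 2 stages ⇒ order 2.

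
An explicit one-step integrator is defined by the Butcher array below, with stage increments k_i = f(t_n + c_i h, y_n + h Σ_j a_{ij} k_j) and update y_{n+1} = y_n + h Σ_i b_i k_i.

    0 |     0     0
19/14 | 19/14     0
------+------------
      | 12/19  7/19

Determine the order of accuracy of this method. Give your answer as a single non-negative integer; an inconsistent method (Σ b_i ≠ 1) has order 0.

2

b = (12/19, 7/19)
c = (0, 19/14)
Σ b_i: 12/19·1 + 7/19·1 = 1 ✓
b·c: 7/19·19/14 = 1/2 ✓; 2 stages ⇒ order 2.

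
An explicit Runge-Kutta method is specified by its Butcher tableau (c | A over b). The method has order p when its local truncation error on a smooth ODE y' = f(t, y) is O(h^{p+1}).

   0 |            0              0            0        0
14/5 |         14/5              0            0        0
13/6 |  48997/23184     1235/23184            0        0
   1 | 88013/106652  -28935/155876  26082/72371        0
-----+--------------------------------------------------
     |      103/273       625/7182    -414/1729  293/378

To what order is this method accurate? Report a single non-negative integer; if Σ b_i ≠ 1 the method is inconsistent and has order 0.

b = (103/273, 625/7182, -414/1729, 293/378)
c = (0, 14/5, 13/6, 1)
Ac = (0, 0, 247/1656, 153/586)
Σ b_i: 103/273·1 + 625/7182·1 + (-414/1729)·1 + 293/378·1 = 1 ✓
b·c: 625/7182·14/5 + (-414/1729)·13/6 + 293/378·1 = 1/2 ✓
b·c²: 625/7182·196/25 + (-414/1729)·169/36 + 293/378·1 = 1/3 ✓
b·Ac: (-414/1729)·247/1656 + 293/378·153/586 = 1/6 ✓
b·c³: 625/7182·2744/125 + (-414/1729)·2197/216 + 293/378·1 = 1/4 ✓
b·(c∘Ac): (-414/1729)·3211/9936 + 293/378·153/586 = 1/8 ✓
b·Ac²: (-414/1729)·1729/4140 + 293/378·693/2930 = 1/12 ✓
b·A²c: 293/378·63/1172 = 1/24 ✓; 4 stages ⇒ order 4.

4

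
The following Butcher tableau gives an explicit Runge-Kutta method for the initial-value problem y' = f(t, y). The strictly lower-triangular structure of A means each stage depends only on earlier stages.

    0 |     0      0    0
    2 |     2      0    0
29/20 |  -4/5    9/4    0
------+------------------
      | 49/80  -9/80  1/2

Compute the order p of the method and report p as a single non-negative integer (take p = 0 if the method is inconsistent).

b = (49/80, -9/80, 1/2)
c = (0, 2, 29/20)
Ac = (0, 0, 9/2)
Σ b_i: 49/80·1 + (-9/80)·1 + 1/2·1 = 1 ✓
b·c: (-9/80)·2 + 1/2·29/20 = 1/2 ✓
b·c²: (-9/80)·4 + 1/2·841/400 = 481/800 ≠ 1/3 ⇒ order 2.
b·Ac: 1/2·9/2 = 9/4 ≠ 1/6

2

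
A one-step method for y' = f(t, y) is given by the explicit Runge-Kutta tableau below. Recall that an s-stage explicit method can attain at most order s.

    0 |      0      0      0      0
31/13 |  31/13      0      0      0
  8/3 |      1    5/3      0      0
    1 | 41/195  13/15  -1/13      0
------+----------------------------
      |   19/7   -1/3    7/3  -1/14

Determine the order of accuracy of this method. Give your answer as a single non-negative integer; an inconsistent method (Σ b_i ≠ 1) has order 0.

0

b = (19/7, -1/3, 7/3, -1/14)
c = (0, 31/13, 8/3, 1)
Ac = (0, 0, 155/39, 121/65)
Σ b_i: 19/7·1 + (-1/3)·1 + 7/3·1 + (-1/14)·1 = 65/14 ≠ 1 ⇒ order 0.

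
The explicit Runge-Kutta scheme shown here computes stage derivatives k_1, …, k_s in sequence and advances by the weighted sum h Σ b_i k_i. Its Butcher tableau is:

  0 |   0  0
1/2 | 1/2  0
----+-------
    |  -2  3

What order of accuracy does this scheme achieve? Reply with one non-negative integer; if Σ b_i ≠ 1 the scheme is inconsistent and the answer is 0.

1

b = (-2, 3)
c = (0, 1/2)
Σ b_i: (-2)·1 + 3·1 = 1 ✓
b·c: 3·1/2 = 3/2 ≠ 1/2 ⇒ order 1.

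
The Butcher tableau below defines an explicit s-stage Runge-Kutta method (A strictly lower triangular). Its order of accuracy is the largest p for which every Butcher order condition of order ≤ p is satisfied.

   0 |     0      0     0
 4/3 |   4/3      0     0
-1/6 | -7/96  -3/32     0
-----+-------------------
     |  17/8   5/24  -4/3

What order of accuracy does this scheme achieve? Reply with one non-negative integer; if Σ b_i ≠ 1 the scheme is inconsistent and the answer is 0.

3

b = (17/8, 5/24, -4/3)
c = (0, 4/3, -1/6)
Ac = (0, 0, -1/8)
Σ b_i: 17/8·1 + 5/24·1 + (-4/3)·1 = 1 ✓
b·c: 5/24·4/3 + (-4/3)·(-1/6) = 1/2 ✓
b·c²: 5/24·16/9 + (-4/3)·1/36 = 1/3 ✓
b·Ac: (-4/3)·(-1/8) = 1/6 ✓; 3 stages ⇒ order 3.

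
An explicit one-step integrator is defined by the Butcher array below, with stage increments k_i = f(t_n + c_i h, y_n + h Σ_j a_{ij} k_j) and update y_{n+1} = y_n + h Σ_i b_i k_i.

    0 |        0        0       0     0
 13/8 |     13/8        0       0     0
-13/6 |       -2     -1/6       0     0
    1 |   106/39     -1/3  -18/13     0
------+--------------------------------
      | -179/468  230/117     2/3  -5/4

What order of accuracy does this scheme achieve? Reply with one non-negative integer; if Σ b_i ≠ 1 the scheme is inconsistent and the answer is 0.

b = (-179/468, 230/117, 2/3, -5/4)
c = (0, 13/8, -13/6, 1)
Ac = (0, 0, -13/48, 59/24)
Σ b_i: (-179/468)·1 + 230/117·1 + 2/3·1 + (-5/4)·1 = 1 ✓
b·c: 230/117·13/8 + 2/3·(-13/6) + (-5/4)·1 = 1/2 ✓
b·c²: 230/117·169/64 + 2/3·169/36 + (-5/4)·1 = 6109/864 ≠ 1/3 ⇒ order 2.
b·Ac: 2/3·(-13/48) + (-5/4)·59/24 = -937/288 ≠ 1/6

2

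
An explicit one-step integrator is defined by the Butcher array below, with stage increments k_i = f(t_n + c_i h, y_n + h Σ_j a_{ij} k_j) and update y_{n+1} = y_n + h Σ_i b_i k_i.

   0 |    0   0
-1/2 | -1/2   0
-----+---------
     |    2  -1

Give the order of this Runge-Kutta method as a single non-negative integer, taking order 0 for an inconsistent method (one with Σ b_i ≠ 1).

2

b = (2, -1)
c = (0, -1/2)
Σ b_i: 2·1 + (-1)·1 = 1 ✓
b·c: (-1)·(-1/2) = 1/2 ✓; 2 stages ⇒ order 2.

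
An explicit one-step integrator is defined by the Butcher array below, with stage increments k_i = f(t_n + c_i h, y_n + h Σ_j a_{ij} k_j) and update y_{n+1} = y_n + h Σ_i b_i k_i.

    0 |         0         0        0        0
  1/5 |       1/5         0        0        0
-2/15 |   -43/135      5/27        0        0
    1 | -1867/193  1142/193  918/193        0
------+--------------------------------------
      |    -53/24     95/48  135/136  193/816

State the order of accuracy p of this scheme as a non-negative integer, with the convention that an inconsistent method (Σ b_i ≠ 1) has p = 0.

4

b = (-53/24, 95/48, 135/136, 193/816)
c = (0, 1/5, -2/15, 1)
Ac = (0, 0, 1/27, 106/193)
Σ b_i: (-53/24)·1 + 95/48·1 + 135/136·1 + 193/816·1 = 1 ✓
b·c: 95/48·1/5 + 135/136·(-2/15) + 193/816·1 = 1/2 ✓
b·c²: 95/48·1/25 + 135/136·4/225 + 193/816·1 = 1/3 ✓
b·Ac: 135/136·1/27 + 193/816·106/193 = 1/6 ✓
b·c³: 95/48·1/125 + 135/136·(-8/3375) + 193/816·1 = 1/4 ✓
b·(c∘Ac): 135/136·(-2/405) + 193/816·106/193 = 1/8 ✓
b·Ac²: 135/136·1/135 + 193/816·62/193 = 1/12 ✓
b·A²c: 193/816·34/193 = 1/24 ✓; 4 stages ⇒ order 4.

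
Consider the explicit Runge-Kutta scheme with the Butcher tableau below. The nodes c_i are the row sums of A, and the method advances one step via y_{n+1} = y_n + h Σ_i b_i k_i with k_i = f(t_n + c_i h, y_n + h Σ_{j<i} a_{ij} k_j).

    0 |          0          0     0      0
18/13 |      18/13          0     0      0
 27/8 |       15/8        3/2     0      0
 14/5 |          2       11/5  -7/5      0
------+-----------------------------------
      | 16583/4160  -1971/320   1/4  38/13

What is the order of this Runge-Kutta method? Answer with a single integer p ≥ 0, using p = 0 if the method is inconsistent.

2

b = (16583/4160, -1971/320, 1/4, 38/13)
c = (0, 18/13, 27/8, 14/5)
Ac = (0, 0, 27/13, -873/520)
Σ b_i: 16583/4160·1 + (-1971/320)·1 + 1/4·1 + 38/13·1 = 1 ✓
b·c: (-1971/320)·18/13 + 1/4·27/8 + 38/13·14/5 = 1/2 ✓
b·c²: (-1971/320)·324/169 + 1/4·729/64 + 38/13·196/25 = 15094889/1081600 ≠ 1/3 ⇒ order 2.
b·Ac: 1/4·27/13 + 38/13·(-873/520) = -3708/845 ≠ 1/6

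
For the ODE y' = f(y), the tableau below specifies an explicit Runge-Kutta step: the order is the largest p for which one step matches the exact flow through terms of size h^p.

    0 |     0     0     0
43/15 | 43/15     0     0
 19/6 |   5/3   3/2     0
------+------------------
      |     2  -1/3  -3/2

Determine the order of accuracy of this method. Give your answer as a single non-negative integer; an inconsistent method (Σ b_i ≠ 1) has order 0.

b = (2, -1/3, -3/2)
c = (0, 43/15, 19/6)
Ac = (0, 0, 43/10)
Σ b_i: 2·1 + (-1/3)·1 + (-3/2)·1 = 1/6 ≠ 1 ⇒ order 0.

0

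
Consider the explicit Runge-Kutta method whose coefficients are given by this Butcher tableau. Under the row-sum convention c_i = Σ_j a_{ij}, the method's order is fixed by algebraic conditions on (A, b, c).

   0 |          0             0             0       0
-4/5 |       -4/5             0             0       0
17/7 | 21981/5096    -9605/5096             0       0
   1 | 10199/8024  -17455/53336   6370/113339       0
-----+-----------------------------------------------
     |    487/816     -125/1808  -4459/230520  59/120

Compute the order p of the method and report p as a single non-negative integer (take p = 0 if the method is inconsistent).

b = (487/816, -125/1808, -4459/230520, 59/120)
c = (0, -4/5, 17/7, 1)
Ac = (0, 0, 1921/1274, 47/118)
Σ b_i: 487/816·1 + (-125/1808)·1 + (-4459/230520)·1 + 59/120·1 = 1 ✓
b·c: (-125/1808)·(-4/5) + (-4459/230520)·17/7 + 59/120·1 = 1/2 ✓
b·c²: (-125/1808)·16/25 + (-4459/230520)·289/49 + 59/120·1 = 1/3 ✓
b·Ac: (-4459/230520)·1921/1274 + 59/120·47/118 = 1/6 ✓
b·c³: (-125/1808)·(-64/125) + (-4459/230520)·4913/343 + 59/120·1 = 1/4 ✓
b·(c∘Ac): (-4459/230520)·32657/8918 + 59/120·47/118 = 1/8 ✓
b·Ac²: (-4459/230520)·(-3842/3185) + 59/120·36/295 = 1/12 ✓
b·A²c: 59/120·5/59 = 1/24 ✓; 4 stages ⇒ order 4.

4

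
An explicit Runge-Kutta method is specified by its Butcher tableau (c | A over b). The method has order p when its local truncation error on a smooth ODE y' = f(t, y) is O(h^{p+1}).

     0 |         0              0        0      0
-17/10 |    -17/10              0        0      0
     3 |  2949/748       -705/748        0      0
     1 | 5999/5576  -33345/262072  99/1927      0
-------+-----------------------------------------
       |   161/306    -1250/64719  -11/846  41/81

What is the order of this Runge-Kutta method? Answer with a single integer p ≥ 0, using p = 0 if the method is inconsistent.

b = (161/306, -1250/64719, -11/846, 41/81)
c = (0, -17/10, 3, 1)
Ac = (0, 0, 141/88, 243/656)
Σ b_i: 161/306·1 + (-1250/64719)·1 + (-11/846)·1 + 41/81·1 = 1 ✓
b·c: (-1250/64719)·(-17/10) + (-11/846)·3 + 41/81·1 = 1/2 ✓
b·c²: (-1250/64719)·289/100 + (-11/846)·9 + 41/81·1 = 1/3 ✓
b·Ac: (-11/846)·141/88 + 41/81·243/656 = 1/6 ✓
b·c³: (-1250/64719)·(-4913/1000) + (-11/846)·27 + 41/81·1 = 1/4 ✓
b·(c∘Ac): (-11/846)·423/88 + 41/81·243/656 = 1/8 ✓
b·Ac²: (-11/846)·(-2397/880) + 41/81·621/6560 = 1/12 ✓
b·A²c: 41/81·27/328 = 1/24 ✓; 4 stages ⇒ order 4.

4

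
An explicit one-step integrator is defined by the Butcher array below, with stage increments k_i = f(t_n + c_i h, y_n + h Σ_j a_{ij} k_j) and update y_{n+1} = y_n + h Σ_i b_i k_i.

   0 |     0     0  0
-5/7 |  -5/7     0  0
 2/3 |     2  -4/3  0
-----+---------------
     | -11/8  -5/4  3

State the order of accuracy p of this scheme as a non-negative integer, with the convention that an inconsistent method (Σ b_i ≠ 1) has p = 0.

0

b = (-11/8, -5/4, 3)
c = (0, -5/7, 2/3)
Ac = (0, 0, 20/21)
Σ b_i: (-11/8)·1 + (-5/4)·1 + 3·1 = 3/8 ≠ 1 ⇒ order 0.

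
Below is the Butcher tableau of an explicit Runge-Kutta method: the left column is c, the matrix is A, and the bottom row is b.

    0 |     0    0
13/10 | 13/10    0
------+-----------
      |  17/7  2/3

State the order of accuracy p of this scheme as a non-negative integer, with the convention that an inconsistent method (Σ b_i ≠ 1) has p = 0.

b = (17/7, 2/3)
c = (0, 13/10)
Σ b_i: 17/7·1 + 2/3·1 = 65/21 ≠ 1 ⇒ order 0.

0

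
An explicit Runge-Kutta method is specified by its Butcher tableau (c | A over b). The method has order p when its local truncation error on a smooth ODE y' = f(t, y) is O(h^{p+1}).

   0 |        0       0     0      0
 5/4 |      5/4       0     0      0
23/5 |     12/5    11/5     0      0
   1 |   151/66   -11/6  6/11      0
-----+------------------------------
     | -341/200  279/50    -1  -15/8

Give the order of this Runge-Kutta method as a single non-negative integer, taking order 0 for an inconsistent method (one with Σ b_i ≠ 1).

b = (-341/200, 279/50, -1, -15/8)
c = (0, 5/4, 23/5, 1)
Ac = (0, 0, 11/4, 287/1320)
Σ b_i: (-341/200)·1 + 279/50·1 + (-1)·1 + (-15/8)·1 = 1 ✓
b·c: 279/50·5/4 + (-1)·23/5 + (-15/8)·1 = 1/2 ✓
b·c²: 279/50·25/16 + (-1)·529/25 + (-15/8)·1 = -11453/800 ≠ 1/3 ⇒ order 2.
b·Ac: (-1)·11/4 + (-15/8)·287/1320 = -2223/704 ≠ 1/6

2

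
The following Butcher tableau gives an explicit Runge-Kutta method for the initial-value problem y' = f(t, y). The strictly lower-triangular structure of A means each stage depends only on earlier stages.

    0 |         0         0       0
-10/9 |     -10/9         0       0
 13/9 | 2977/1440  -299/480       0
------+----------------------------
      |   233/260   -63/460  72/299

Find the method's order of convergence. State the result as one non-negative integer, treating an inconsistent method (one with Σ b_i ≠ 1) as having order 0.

b = (233/260, -63/460, 72/299)
c = (0, -10/9, 13/9)
Ac = (0, 0, 299/432)
Σ b_i: 233/260·1 + (-63/460)·1 + 72/299·1 = 1 ✓
b·c: (-63/460)·(-10/9) + 72/299·13/9 = 1/2 ✓
b·c²: (-63/460)·100/81 + 72/299·169/81 = 1/3 ✓
b·Ac: 72/299·299/432 = 1/6 ✓; 3 stages ⇒ order 3.

3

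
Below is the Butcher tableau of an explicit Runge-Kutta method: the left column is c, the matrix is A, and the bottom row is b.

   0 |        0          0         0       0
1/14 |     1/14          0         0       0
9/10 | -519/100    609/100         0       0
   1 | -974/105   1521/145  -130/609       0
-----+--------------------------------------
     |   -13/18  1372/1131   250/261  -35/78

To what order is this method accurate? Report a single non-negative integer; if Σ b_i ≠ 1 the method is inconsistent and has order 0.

4

b = (-13/18, 1372/1131, 250/261, -35/78)
c = (0, 1/14, 9/10, 1)
Ac = (0, 0, 87/200, 39/70)
Σ b_i: (-13/18)·1 + 1372/1131·1 + 250/261·1 + (-35/78)·1 = 1 ✓
b·c: 1372/1131·1/14 + 250/261·9/10 + (-35/78)·1 = 1/2 ✓
b·c²: 1372/1131·1/196 + 250/261·81/100 + (-35/78)·1 = 1/3 ✓
b·Ac: 250/261·87/200 + (-35/78)·39/70 = 1/6 ✓
b·c³: 1372/1131·1/2744 + 250/261·729/1000 + (-35/78)·1 = 1/4 ✓
b·(c∘Ac): 250/261·783/2000 + (-35/78)·39/70 = 1/8 ✓
b·Ac²: 250/261·87/2800 + (-35/78)·(-117/980) = 1/12 ✓
b·A²c: (-35/78)·(-13/140) = 1/24 ✓; 4 stages ⇒ order 4.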